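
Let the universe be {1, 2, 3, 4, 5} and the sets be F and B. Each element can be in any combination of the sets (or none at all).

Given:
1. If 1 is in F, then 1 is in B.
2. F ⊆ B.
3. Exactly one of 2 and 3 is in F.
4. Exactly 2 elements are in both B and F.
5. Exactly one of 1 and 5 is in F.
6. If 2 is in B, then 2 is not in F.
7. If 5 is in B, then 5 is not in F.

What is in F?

F = {1, 3}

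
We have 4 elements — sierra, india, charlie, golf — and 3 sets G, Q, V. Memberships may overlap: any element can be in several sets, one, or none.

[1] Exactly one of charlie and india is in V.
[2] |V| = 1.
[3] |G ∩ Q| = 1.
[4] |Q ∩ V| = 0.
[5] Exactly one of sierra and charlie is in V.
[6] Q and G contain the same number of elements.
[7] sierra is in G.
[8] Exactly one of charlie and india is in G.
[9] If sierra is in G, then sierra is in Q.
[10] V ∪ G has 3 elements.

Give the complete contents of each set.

From (7): sierra ∈ G.
(9): sierra ∈ Q.
Suppose sierra ∈ V: no assignment then satisfies all the clues, so sierra ∉ V.

G = {india, sierra}; Q = {golf, sierra}; V = {charlie}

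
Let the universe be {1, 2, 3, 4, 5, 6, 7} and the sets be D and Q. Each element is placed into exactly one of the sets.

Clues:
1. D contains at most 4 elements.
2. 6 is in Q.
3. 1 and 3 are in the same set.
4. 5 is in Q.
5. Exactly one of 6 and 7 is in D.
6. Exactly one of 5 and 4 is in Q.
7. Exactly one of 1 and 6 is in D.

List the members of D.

From (2): 6 ∈ Q.
From (4): 5 ∈ Q.
(5) (exactly one): 7 ∈ D.
(6) (exactly one): 4 ∉ Q.
(7) (exactly one): 1 ∈ D.
Only one set left: 4 ∈ D.
(3): 3 matches 1: 3 ∈ D.
(1): D already has 4, so the rest are out.
Only one set left: 2 ∈ Q.

D = {1, 3, 4, 7}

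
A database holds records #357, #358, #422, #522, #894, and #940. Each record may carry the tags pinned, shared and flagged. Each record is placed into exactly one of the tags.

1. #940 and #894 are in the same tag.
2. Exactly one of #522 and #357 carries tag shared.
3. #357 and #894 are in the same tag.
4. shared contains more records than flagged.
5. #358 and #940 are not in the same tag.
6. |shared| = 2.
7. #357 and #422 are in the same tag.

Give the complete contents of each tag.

pinned = {#357, #422, #894, #940}; shared = {#358, #522}; flagged = {}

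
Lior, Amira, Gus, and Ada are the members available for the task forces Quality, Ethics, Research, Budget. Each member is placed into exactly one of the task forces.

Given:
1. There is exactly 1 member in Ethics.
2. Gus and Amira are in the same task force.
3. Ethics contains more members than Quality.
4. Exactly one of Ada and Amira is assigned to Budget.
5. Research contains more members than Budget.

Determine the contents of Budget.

Budget = {Ada}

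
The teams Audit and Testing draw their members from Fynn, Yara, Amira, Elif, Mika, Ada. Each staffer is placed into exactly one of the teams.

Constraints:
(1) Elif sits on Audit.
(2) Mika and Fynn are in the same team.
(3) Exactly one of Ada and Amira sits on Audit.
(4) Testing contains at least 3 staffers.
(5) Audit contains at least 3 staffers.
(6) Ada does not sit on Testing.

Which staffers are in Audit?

Audit = {Ada, Elif, Yara}

From (1): Elif ∈ Audit.
From (6): Ada ∉ Testing.
Only one team left: Ada ∈ Audit.
(3) (exactly one): Amira ∉ Audit.
Only one team left: Amira ∈ Testing.
Suppose Fynn ∈ Audit: no assignment then satisfies all the clues, so Fynn ∉ Audit.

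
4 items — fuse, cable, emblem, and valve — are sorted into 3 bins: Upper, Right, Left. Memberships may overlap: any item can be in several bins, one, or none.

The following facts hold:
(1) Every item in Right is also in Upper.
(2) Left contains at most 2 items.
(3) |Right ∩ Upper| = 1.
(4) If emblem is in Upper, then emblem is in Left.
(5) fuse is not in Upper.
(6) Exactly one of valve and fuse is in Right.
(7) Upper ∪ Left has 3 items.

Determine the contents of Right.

Right = {valve}

From (5): fuse ∉ Upper.
(1) contrapositive: fuse ∉ Right.
(6) (exactly one): valve ∈ Right.
(1) with valve ∈ Right: valve ∈ Upper.
Suppose cable ∈ Right: no assignment then satisfies all the clues, so cable ∉ Right.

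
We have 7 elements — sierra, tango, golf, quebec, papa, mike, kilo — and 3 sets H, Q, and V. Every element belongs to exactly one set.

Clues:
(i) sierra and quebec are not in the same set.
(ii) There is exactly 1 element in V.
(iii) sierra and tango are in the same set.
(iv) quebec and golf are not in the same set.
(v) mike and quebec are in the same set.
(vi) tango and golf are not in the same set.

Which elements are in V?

V = {golf}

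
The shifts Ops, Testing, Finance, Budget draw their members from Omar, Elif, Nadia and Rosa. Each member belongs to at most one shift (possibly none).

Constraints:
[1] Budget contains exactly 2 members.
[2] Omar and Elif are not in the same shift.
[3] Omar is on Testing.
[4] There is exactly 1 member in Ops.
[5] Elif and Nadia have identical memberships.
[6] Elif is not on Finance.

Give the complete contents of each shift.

Ops = {Rosa}; Testing = {Omar}; Finance = {}; Budget = {Elif, Nadia}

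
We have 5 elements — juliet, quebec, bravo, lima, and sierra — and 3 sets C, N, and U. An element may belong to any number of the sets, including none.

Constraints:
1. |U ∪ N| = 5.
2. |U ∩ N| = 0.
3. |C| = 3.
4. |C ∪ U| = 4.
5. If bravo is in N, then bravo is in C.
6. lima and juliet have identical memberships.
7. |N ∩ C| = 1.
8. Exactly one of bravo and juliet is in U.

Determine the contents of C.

C = {bravo, juliet, lima}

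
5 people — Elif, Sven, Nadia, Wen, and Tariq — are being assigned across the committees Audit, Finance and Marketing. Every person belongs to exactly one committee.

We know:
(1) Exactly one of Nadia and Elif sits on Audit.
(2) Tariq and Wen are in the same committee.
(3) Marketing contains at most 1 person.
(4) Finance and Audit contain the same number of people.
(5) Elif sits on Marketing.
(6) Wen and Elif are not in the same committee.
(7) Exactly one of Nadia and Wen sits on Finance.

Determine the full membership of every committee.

From (5): Elif ∈ Marketing.
(1) (exactly one): Nadia ∈ Audit.
(3): Marketing already has 1, so the rest are out.
(7) (exactly one): Wen ∈ Finance.
(2): Tariq matches Wen: Tariq ∉ Audit.
(2): Tariq matches Wen: Tariq ∈ Finance.
Suppose Sven ∉ Audit: no assignment then satisfies all the clues, so Sven ∈ Audit.

Audit = {Nadia, Sven}; Finance = {Tariq, Wen}; Marketing = {Elif}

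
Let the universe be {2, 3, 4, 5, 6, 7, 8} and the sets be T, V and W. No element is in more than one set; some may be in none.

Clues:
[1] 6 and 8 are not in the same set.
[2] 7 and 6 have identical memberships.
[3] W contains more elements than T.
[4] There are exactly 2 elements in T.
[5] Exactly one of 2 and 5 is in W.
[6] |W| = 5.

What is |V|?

0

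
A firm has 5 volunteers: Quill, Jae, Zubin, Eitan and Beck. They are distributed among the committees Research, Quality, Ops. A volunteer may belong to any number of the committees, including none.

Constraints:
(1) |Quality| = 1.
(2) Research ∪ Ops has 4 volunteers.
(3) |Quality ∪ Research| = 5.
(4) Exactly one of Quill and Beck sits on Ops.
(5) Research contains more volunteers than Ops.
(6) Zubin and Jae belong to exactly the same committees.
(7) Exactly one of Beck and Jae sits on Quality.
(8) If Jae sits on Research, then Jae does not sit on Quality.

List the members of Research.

Research = {Eitan, Jae, Quill, Zubin}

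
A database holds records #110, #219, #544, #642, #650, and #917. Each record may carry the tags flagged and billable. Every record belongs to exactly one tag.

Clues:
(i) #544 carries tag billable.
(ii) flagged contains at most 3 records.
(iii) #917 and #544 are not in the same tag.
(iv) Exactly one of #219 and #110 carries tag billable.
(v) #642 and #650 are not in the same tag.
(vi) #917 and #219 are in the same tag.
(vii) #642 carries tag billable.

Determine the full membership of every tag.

From (i): #544 ∈ billable.
From (vii): #642 ∈ billable.
(iii): #917 ∉ billable.
(v): #650 ∉ billable.
(vi): #219 matches #917: #219 ∉ billable.
Only one tag left: #219 ∈ flagged.
Only one tag left: #650 ∈ flagged.
Only one tag left: #917 ∈ flagged.
(ii): flagged already has 3, so the rest are out.
(iv) (exactly one): #110 ∈ billable.

flagged = {#219, #650, #917}; billable = {#110, #544, #642}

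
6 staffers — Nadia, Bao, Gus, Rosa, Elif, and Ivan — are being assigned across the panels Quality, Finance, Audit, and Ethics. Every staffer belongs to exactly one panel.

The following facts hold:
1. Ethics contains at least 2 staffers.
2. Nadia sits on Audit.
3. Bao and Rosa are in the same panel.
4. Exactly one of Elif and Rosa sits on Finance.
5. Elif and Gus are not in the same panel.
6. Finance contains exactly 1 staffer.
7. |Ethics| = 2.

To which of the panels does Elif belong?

Elif: Finance

From (2): Nadia ∈ Audit.
Suppose Elif ∈ Quality: no assignment then satisfies all the clues, so Elif ∉ Quality.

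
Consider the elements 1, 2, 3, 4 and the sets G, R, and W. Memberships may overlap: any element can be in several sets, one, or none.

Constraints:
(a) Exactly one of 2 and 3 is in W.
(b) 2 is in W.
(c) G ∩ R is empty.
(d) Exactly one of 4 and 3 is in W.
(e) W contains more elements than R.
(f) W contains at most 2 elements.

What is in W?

W = {2, 4}

From (b): 2 ∈ W.
(a) (exactly one): 3 ∉ W.
(d) (exactly one): 4 ∈ W.
(f): W already has 2, so the rest are out.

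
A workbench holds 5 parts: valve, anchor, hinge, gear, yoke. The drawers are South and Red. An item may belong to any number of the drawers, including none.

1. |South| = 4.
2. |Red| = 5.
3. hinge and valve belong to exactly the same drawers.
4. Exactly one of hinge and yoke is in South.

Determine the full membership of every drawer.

South = {anchor, gear, hinge, valve}; Red = {anchor, gear, hinge, valve, yoke}

(2): only 5 candidates remain for Red, so all are in.
Suppose valve ∉ South: no assignment then satisfies all the clues, so valve ∈ South.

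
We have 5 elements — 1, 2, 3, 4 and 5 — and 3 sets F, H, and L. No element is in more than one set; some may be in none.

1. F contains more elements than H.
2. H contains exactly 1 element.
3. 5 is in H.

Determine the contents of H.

H = {5}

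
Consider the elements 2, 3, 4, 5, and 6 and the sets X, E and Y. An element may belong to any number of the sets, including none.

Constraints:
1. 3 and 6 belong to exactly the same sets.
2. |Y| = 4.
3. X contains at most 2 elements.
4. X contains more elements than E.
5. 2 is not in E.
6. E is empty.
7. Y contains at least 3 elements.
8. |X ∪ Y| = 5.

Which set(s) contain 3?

3: Y

From (5): 2 ∉ E.
(6): E already has 0, so the rest are out.
Suppose 3 ∈ X: no assignment then satisfies all the clues, so 3 ∉ X.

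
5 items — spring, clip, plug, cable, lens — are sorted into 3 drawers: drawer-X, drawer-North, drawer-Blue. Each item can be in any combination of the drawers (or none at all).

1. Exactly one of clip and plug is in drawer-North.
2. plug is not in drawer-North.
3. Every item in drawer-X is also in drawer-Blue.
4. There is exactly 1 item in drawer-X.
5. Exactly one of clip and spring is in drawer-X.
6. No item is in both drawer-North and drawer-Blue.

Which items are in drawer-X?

drawer-X = {spring}

From (2): plug ∉ drawer-North.
(1) (exactly one): clip ∈ drawer-North.
(6) (disjoint): clip ∉ drawer-Blue.
(3) contrapositive: clip ∉ drawer-X.
(5) (exactly one): spring ∈ drawer-X.
(3) with spring ∈ drawer-X: spring ∈ drawer-Blue.
(4): drawer-X already has 1, so the rest are out.
(6) (disjoint): spring ∉ drawer-North.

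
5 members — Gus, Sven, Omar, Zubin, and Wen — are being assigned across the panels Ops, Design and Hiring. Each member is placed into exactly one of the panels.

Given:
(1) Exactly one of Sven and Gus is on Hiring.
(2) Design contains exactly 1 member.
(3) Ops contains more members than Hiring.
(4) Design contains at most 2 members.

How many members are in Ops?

3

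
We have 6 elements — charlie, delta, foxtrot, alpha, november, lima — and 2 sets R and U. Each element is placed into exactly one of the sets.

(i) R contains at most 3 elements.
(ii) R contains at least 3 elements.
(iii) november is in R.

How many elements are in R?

3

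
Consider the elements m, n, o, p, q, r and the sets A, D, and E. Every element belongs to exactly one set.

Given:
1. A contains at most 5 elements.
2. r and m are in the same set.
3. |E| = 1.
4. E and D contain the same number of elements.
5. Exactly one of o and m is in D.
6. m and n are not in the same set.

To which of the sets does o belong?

o: D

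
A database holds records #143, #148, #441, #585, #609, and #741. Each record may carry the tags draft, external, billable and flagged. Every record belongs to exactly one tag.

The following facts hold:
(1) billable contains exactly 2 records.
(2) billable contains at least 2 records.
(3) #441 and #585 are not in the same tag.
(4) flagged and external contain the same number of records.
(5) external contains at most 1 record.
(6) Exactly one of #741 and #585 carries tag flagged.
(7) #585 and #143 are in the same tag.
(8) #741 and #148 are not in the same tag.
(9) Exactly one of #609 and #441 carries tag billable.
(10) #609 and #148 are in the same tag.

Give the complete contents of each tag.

draft = {#143, #585}; external = {#441}; billable = {#148, #609}; flagged = {#741}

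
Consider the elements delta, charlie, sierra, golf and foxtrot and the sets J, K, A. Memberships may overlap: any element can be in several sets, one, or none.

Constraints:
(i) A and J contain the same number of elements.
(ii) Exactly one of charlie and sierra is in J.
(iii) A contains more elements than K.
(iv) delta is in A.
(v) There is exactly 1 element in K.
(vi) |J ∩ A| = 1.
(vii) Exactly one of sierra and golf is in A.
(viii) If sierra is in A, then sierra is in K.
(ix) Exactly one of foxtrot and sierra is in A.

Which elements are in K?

K = {sierra}

From (iv): delta ∈ A.
Suppose delta ∈ K: no assignment then satisfies all the clues, so delta ∉ K.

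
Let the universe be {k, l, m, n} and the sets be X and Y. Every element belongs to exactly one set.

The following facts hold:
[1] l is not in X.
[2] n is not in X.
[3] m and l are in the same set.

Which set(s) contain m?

From (1): l ∉ X.
From (2): n ∉ X.
(3): m matches l: m ∉ X.
Only one set left: l ∈ Y.
Only one set left: m ∈ Y.
Only one set left: n ∈ Y.

m: Y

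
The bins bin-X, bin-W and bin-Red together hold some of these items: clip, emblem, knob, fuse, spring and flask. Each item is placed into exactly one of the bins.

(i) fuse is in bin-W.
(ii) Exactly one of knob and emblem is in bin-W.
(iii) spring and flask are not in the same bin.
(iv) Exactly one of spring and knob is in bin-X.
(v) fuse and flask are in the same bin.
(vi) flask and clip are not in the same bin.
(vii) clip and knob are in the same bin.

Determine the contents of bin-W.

bin-W = {emblem, flask, fuse}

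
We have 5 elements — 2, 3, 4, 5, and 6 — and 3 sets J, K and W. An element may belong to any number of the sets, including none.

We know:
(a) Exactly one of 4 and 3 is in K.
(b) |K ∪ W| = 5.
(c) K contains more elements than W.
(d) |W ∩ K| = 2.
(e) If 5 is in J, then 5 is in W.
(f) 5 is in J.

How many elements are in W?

3

From (f): 5 ∈ J.
(e): 5 ∈ W.
Suppose 2 ∉ K: no assignment then satisfies all the clues, so 2 ∈ K.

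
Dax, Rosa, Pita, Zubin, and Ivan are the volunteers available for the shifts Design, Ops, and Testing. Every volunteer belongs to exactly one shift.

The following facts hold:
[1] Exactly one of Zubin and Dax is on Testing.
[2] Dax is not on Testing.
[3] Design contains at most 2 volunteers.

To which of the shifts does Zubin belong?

Zubin: Testing

From (2): Dax ∉ Testing.
(1) (exactly one): Zubin ∈ Testing.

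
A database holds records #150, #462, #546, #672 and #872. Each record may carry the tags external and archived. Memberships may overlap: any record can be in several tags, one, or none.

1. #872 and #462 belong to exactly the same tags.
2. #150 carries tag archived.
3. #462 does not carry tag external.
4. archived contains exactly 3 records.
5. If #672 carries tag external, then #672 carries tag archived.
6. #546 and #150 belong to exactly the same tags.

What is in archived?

archived = {#150, #546, #672}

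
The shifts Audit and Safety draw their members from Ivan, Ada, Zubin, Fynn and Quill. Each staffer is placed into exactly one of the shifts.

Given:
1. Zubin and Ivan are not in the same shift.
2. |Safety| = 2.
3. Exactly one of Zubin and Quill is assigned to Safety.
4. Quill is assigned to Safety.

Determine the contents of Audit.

From (4): Quill ∈ Safety.
(3) (exactly one): Zubin ∉ Safety.
Only one shift left: Zubin ∈ Audit.
(1): Ivan ∉ Audit.
Only one shift left: Ivan ∈ Safety.
(2): Safety already has 2, so the rest are out.
Only one shift left: Ada ∈ Audit.
Only one shift left: Fynn ∈ Audit.

Audit = {Ada, Fynn, Zubin}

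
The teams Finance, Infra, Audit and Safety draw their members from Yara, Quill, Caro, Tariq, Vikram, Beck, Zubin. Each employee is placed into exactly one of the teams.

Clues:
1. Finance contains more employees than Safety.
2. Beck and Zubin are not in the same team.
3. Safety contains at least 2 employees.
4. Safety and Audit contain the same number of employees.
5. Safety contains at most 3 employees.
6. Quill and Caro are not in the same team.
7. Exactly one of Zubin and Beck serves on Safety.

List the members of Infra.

Infra = {}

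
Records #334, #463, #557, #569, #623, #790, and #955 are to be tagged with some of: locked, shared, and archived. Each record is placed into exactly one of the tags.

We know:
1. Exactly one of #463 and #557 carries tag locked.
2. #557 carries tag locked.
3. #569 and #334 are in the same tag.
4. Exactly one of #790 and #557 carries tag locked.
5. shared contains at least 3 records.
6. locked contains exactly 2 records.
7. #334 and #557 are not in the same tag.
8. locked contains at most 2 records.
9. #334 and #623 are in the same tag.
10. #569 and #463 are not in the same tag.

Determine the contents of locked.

From (2): #557 ∈ locked.
(1) (exactly one): #463 ∉ locked.
(4) (exactly one): #790 ∉ locked.
(7): #334 ∉ locked.
(9): #623 matches #334: #623 ∉ locked.
(3): #569 matches #334: #569 ∉ locked.
(6): only 2 candidates remain for locked, so all are in.

locked = {#557, #955}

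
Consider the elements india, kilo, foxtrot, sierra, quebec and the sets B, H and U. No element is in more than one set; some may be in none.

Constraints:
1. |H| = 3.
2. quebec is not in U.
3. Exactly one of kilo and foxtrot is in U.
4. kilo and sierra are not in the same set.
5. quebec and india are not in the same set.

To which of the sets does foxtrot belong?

foxtrot: H

From (2): quebec ∉ U.
Suppose foxtrot ∈ B: no assignment then satisfies all the clues, so foxtrot ∉ B.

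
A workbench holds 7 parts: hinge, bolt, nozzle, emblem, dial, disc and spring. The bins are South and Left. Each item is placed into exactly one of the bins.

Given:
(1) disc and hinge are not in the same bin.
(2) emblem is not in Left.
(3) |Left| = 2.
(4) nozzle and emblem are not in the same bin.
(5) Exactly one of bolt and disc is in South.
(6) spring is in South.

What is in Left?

From (2): emblem ∉ Left.
From (6): spring ∈ South.
Only one bin left: emblem ∈ South.
(4): nozzle ∉ South.
Only one bin left: nozzle ∈ Left.
Suppose hinge ∈ Left: no assignment then satisfies all the clues, so hinge ∉ Left.

Left = {disc, nozzle}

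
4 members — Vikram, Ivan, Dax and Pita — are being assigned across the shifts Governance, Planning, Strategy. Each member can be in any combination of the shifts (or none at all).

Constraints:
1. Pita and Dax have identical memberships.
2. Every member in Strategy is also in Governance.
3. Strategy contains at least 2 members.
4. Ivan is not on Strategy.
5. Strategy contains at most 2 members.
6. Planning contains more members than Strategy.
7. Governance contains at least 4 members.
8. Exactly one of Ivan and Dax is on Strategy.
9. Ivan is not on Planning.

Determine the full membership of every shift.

Governance = {Dax, Ivan, Pita, Vikram}; Planning = {Dax, Pita, Vikram}; Strategy = {Dax, Pita}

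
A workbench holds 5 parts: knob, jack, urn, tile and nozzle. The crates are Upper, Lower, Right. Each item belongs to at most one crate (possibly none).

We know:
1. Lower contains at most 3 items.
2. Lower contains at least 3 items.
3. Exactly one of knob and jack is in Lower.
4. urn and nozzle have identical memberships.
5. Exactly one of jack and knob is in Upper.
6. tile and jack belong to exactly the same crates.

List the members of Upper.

Upper = {jack, tile}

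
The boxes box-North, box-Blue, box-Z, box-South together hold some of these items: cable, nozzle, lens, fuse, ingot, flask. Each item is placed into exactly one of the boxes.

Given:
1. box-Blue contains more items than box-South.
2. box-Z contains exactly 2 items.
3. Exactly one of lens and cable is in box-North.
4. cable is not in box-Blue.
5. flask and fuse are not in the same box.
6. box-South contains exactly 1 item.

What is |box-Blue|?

2

From (4): cable ∉ box-Blue.
Suppose nozzle ∈ box-North: no assignment then satisfies all the clues, so nozzle ∉ box-North.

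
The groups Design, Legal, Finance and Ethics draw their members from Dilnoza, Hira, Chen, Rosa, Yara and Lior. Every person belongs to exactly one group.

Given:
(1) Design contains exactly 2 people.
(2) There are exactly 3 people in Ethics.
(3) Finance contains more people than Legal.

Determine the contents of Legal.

Legal = {}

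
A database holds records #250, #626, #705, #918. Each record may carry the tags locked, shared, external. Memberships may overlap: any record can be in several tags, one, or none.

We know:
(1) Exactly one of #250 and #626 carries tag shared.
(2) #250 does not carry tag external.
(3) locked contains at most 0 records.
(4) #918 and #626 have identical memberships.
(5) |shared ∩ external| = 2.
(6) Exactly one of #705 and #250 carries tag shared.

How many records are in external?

From (2): #250 ∉ external.
(3): locked already has 0, so the rest are out.
Suppose #250 ∈ shared: no assignment then satisfies all the clues, so #250 ∉ shared.

2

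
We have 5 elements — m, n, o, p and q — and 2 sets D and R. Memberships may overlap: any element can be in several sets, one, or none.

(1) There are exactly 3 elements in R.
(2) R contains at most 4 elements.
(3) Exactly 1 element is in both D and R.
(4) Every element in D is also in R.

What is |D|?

1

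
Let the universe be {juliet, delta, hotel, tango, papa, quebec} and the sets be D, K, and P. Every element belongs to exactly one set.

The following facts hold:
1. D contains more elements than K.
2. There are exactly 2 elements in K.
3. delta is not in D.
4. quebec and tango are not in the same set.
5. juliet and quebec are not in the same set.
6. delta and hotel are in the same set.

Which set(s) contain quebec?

From (3): delta ∉ D.
(6): hotel matches delta: hotel ∉ D.
Suppose quebec ∈ D: no assignment then satisfies all the clues, so quebec ∉ D.

quebec: P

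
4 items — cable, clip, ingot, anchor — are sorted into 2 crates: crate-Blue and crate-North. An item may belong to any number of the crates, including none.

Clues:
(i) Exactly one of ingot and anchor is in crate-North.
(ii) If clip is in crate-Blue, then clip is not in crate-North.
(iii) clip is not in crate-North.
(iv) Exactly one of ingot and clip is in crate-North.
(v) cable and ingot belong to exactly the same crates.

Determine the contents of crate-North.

crate-North = {cable, ingot}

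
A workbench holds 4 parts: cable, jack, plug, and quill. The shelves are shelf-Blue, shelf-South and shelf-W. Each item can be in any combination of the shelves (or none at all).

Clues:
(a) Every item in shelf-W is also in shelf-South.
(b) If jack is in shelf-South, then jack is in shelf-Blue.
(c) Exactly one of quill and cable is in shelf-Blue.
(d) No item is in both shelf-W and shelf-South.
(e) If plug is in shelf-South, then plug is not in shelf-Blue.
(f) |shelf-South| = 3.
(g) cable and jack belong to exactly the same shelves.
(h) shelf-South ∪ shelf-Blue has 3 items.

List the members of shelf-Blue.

shelf-Blue = {cable, jack}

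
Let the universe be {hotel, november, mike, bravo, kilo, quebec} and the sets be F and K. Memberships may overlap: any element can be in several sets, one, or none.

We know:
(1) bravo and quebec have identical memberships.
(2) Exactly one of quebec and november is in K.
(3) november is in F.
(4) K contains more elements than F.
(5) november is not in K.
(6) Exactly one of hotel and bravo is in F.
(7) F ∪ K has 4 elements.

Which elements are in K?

K = {bravo, hotel, quebec}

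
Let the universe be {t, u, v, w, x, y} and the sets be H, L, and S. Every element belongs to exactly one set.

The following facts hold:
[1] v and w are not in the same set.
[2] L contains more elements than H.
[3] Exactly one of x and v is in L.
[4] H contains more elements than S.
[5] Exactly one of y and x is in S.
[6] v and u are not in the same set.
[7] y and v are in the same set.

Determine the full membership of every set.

H = {u, w}; L = {t, v, y}; S = {x}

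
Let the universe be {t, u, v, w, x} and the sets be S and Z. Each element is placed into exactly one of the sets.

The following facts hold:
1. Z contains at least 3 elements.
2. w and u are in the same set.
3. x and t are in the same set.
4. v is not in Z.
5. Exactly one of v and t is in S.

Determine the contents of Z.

Z = {t, u, w, x}

From (4): v ∉ Z.
Only one set left: v ∈ S.
(5) (exactly one): t ∉ S.
Only one set left: t ∈ Z.
(3): x matches t: x ∉ S.
(3): x matches t: x ∈ Z.
Suppose u ∉ Z: no assignment then satisfies all the clues, so u ∈ Z.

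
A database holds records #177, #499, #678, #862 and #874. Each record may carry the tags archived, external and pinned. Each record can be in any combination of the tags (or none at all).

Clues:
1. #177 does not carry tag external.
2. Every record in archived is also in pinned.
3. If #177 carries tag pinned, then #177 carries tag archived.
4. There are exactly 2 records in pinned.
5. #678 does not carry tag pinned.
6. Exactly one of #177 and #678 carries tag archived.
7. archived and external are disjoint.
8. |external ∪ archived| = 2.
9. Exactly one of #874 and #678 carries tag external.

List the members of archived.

archived = {#177}

From (1): #177 ∉ external.
From (5): #678 ∉ pinned.
(2) contrapositive: #678 ∉ archived.
(6) (exactly one): #177 ∈ archived.
(2) with #177 ∈ archived: #177 ∈ pinned.
Suppose #499 ∈ archived: no assignment then satisfies all the clues, so #499 ∉ archived.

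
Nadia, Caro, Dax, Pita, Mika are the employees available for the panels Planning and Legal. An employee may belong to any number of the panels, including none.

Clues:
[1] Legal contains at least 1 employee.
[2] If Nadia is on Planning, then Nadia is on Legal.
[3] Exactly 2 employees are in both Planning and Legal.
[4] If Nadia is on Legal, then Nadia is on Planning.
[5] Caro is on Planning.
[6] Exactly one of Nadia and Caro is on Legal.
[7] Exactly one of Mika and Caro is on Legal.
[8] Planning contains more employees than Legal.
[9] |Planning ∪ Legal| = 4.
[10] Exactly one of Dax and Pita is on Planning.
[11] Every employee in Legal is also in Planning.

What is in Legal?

Legal = {Mika, Nadia}

From (5): Caro ∈ Planning.
Suppose Nadia ∉ Legal: no assignment then satisfies all the clues, so Nadia ∈ Legal.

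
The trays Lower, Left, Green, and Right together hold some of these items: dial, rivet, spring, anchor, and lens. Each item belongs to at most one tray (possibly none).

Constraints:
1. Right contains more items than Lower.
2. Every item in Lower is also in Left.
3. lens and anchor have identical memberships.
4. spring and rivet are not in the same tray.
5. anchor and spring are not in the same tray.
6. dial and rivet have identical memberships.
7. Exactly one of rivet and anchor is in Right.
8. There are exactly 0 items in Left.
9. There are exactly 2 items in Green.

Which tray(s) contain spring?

(8): Left already has 0, so the rest are out.
(2) contrapositive: dial ∉ Lower.
(2) contrapositive: rivet ∉ Lower.
(2) contrapositive: spring ∉ Lower.
(2) contrapositive: anchor ∉ Lower.
(2) contrapositive: lens ∉ Lower.
Suppose spring ∈ Green: no assignment then satisfies all the clues, so spring ∉ Green.

spring: none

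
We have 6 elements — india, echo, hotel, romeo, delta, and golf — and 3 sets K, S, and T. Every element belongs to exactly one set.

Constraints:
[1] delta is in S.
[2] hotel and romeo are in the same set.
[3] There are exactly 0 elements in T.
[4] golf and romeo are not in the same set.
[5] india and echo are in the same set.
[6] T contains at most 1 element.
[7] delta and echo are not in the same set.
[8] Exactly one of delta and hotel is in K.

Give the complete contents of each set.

From (1): delta ∈ S.
(3): T already has 0, so the rest are out.
(7): echo ∉ S.
(8) (exactly one): hotel ∈ K.
Only one set left: echo ∈ K.
(2): romeo matches hotel: romeo ∈ K.
(4): golf ∉ K.
(5): india matches echo: india ∈ K.
Only one set left: golf ∈ S.

K = {echo, hotel, india, romeo}; S = {delta, golf}; T = {}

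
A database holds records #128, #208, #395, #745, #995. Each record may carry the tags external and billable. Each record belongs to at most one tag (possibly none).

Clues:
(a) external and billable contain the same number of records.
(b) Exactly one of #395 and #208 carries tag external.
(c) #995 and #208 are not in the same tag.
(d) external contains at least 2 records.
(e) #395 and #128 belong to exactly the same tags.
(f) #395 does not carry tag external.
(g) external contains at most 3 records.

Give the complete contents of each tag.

external = {#208, #745}; billable = {#128, #395}

From (f): #395 ∉ external.
(b) (exactly one): #208 ∈ external.
(c): #995 ∉ external.
(e): #128 matches #395: #128 ∉ external.
(d): only 2 candidates remain for external, so all are in.
Suppose #128 ∉ billable: no assignment then satisfies all the clues, so #128 ∈ billable.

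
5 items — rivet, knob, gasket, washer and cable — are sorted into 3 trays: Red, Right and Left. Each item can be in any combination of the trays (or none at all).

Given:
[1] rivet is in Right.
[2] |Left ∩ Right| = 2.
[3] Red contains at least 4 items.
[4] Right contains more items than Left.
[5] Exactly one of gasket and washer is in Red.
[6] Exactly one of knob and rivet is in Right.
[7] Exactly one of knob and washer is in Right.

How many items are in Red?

4

From (1): rivet ∈ Right.
(6) (exactly one): knob ∉ Right.
(7) (exactly one): washer ∈ Right.
Suppose rivet ∉ Red: no assignment then satisfies all the clues, so rivet ∈ Red.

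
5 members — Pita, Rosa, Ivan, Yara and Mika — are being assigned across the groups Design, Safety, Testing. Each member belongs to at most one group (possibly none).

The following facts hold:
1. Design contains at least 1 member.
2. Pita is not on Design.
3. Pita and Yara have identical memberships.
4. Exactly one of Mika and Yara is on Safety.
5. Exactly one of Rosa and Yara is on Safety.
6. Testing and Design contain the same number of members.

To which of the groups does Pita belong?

Pita: Safety

From (2): Pita ∉ Design.
(3): Yara matches Pita: Yara ∉ Design.
Suppose Pita ∉ Safety: no assignment then satisfies all the clues, so Pita ∈ Safety.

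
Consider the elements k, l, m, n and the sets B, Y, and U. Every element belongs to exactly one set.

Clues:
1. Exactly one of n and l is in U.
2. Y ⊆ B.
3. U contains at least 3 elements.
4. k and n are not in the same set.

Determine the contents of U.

U = {k, l, m}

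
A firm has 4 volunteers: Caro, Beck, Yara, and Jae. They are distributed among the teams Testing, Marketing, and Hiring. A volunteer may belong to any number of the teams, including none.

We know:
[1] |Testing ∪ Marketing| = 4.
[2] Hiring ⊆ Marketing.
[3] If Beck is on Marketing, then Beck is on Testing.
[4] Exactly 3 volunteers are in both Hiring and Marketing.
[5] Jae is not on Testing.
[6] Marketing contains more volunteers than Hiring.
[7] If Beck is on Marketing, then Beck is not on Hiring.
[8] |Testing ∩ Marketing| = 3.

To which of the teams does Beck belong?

Beck: Marketing, Testing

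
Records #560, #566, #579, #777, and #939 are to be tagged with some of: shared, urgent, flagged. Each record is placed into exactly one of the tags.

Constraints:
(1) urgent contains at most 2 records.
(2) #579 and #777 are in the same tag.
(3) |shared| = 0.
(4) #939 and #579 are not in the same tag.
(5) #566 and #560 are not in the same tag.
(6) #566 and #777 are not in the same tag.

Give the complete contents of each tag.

shared = {}; urgent = {#566, #939}; flagged = {#560, #579, #777}

(3): shared already has 0, so the rest are out.
Suppose #560 ∈ urgent: no assignment then satisfies all the clues, so #560 ∉ urgent.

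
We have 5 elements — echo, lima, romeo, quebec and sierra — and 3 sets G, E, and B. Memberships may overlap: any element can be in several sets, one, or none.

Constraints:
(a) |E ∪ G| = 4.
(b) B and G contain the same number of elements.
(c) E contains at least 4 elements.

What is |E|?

4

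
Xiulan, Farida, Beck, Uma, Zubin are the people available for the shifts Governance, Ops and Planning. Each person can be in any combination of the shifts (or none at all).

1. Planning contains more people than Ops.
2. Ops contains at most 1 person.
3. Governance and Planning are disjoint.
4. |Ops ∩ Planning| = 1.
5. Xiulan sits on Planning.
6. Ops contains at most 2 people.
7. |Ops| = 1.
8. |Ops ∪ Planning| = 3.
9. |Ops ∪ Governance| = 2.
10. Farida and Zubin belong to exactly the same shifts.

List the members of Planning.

Planning = {Farida, Xiulan, Zubin}

From (5): Xiulan ∈ Planning.
(3) (disjoint): Xiulan ∉ Governance.
Suppose Farida ∉ Planning: no assignment then satisfies all the clues, so Farida ∈ Planning.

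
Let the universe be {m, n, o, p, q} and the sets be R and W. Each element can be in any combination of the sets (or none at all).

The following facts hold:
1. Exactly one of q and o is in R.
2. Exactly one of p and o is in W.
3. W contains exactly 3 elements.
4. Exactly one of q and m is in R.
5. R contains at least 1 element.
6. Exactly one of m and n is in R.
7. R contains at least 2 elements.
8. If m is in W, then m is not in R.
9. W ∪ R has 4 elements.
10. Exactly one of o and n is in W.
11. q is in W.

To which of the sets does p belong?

p: none

From (11): q ∈ W.
Suppose p ∈ R: no assignment then satisfies all the clues, so p ∉ R.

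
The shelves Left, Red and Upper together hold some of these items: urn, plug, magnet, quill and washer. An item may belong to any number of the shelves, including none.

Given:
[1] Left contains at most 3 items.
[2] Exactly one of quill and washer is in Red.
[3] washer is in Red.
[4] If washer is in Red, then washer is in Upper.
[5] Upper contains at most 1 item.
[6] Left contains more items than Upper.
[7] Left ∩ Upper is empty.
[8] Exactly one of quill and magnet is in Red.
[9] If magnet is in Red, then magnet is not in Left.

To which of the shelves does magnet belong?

magnet: Red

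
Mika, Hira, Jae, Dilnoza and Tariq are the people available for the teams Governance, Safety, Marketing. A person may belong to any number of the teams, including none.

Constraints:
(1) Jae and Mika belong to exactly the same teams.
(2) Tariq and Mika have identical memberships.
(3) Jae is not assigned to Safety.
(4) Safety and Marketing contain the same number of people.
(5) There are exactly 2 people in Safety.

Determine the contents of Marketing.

Marketing = {Dilnoza, Hira}

From (3): Jae ∉ Safety.
(1): Mika matches Jae: Mika ∉ Safety.
(2): Tariq matches Mika: Tariq ∉ Safety.
(5): only 2 candidates remain for Safety, so all are in.
Suppose Mika ∈ Marketing: no assignment then satisfies all the clues, so Mika ∉ Marketing.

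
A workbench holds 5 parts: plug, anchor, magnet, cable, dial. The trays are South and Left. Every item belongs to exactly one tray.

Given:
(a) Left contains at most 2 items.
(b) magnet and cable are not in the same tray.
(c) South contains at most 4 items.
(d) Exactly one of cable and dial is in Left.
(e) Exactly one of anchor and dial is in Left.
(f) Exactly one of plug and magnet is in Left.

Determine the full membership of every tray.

South = {anchor, cable, plug}; Left = {dial, magnet}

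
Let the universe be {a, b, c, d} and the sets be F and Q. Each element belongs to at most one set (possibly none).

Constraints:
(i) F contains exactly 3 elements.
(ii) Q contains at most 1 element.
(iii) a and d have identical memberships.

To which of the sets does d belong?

d: F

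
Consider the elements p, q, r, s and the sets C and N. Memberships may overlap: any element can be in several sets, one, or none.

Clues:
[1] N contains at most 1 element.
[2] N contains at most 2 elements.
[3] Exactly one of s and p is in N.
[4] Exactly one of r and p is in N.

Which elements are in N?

N = {p}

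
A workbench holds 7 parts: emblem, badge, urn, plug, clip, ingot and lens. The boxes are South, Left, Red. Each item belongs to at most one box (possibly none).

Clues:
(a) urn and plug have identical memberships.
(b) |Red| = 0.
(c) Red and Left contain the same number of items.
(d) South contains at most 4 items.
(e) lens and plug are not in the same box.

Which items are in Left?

Left = {}

(b): Red already has 0, so the rest are out.
Suppose emblem ∈ Left: no assignment then satisfies all the clues, so emblem ∉ Left.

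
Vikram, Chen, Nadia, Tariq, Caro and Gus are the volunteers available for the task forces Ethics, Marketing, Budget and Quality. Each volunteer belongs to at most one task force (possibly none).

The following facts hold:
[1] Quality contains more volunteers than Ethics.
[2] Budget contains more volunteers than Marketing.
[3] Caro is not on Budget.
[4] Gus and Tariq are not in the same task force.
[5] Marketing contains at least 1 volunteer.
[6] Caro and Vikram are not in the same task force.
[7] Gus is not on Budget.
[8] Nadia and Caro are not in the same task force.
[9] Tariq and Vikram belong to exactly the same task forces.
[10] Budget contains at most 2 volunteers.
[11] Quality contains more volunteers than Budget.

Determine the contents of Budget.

Budget = {Tariq, Vikram}

From (3): Caro ∉ Budget.
From (7): Gus ∉ Budget.
Suppose Vikram ∉ Budget: no assignment then satisfies all the clues, so Vikram ∈ Budget.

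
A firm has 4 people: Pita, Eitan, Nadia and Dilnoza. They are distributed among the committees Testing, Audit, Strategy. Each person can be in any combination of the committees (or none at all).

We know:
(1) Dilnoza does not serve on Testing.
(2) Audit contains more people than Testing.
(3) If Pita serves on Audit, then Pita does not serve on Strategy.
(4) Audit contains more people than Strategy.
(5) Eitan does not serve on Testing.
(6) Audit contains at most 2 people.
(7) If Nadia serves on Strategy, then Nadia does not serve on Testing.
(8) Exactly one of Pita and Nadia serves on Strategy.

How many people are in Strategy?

1

From (1): Dilnoza ∉ Testing.
From (5): Eitan ∉ Testing.
Suppose Eitan ∈ Strategy: no assignment then satisfies all the clues, so Eitan ∉ Strategy.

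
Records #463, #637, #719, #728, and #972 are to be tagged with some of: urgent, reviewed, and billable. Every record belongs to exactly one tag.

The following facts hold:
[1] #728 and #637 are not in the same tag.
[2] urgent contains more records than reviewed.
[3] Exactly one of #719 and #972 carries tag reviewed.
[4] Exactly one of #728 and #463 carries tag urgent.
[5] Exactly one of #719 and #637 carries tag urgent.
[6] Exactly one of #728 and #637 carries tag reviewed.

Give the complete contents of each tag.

urgent = {#463, #637, #972}; reviewed = {#719, #728}; billable = {}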